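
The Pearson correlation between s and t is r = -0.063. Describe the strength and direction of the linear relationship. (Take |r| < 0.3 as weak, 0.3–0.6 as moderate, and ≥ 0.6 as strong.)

weak negative

r = -0.063 < 0 so the relationship is negative.
|r| = 0.063, which falls in the weak range.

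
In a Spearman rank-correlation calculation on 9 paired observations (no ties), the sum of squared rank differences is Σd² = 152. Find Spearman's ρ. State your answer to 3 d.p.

ρ = 1 − 6Σd² / [n(n²−1)] = 1 − 6×152 / (9×80)
  = 1 − 912/720 = 1 − 1.2667 ≈ -0.267

-0.267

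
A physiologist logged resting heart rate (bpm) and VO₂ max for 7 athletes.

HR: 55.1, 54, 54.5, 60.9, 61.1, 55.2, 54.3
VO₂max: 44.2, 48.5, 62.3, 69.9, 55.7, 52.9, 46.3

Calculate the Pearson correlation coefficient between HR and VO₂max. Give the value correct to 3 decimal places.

0.616

n = 7, Σx = 395.1, Σy = 379.8, Σx² = 22359.81, Σy² = 21117.78, Σxy = 21544.12
nΣxy − ΣxΣy = 150808.84 − 150058.98 = 749.86
nΣx² − (Σx)² = 156518.67 − 156104.01 = 414.66; nΣy² − (Σy)² = 147824.46 − 144248.04 = 3576.42
r = 749.86 / √(414.66 × 3576.42) = 749.86 / 1217.7842 ≈ 0.616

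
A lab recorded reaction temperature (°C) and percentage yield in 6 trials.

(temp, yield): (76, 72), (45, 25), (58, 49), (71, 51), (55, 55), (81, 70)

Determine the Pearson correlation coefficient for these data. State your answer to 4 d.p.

0.8799

n = 6, Σx = 386, Σy = 322, Σx² = 25792, Σy² = 18736, Σxy = 21755
nΣxy − ΣxΣy = 130530 − 124292 = 6238
nΣx² − (Σx)² = 154752 − 148996 = 5756; nΣy² − (Σy)² = 112416 − 103684 = 8732
r = 6238 / √(5756 × 8732) = 6238 / 7089.5269 ≈ 0.8799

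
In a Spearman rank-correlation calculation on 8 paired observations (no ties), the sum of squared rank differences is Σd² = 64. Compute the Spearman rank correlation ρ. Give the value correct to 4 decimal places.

ρ = 1 − 6Σd² / [n(n²−1)] = 1 − 6×64 / (8×63)
  = 1 − 384/504 = 1 − 0.76190 ≈ 0.2381

0.2381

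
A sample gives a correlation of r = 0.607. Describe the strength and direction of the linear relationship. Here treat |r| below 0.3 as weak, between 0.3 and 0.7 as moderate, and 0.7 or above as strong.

r = 0.607 > 0 so the relationship is positive.
|r| = 0.607, which falls in the moderate range.

moderate positive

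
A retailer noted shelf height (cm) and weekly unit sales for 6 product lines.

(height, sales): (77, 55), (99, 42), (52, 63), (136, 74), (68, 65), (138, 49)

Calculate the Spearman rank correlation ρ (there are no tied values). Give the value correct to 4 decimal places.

Rank height: 3, 4, 1, 5, 2, 6
Rank sales: 3, 1, 4, 6, 5, 2
d = rank(height) − rank(sales): 0, 3, -3, -1, -3, 4; Σd² = 44
ρ = 1 − 6Σd² / [n(n²−1)] = 1 − 6×44 / (6×35) = 1 − 264/210 ≈ -0.2571

-0.2571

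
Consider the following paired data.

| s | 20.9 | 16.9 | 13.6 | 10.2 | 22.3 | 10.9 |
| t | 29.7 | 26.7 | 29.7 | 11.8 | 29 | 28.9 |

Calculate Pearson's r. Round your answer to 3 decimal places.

n = 6, Σs = 94.8, Σt = 155.8, Σs² = 1627.52, Σt² = 4292.52, Σst = 2557.95
nΣst − ΣsΣt = 15347.7 − 14769.84 = 577.86
nΣs² − (Σs)² = 9765.12 − 8987.04 = 778.08; nΣt² − (Σt)² = 25755.12 − 24273.64 = 1481.48
r = 577.86 / √(778.08 × 1481.48) = 577.86 / 1073.6433 ≈ 0.538

0.538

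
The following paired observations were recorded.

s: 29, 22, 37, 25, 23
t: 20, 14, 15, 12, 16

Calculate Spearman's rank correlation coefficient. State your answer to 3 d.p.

0.300

Rank s: 4, 1, 5, 3, 2
Rank t: 5, 2, 3, 1, 4
d = rank(s) − rank(t): -1, -1, 2, 2, -2; Σd² = 14
ρ = 1 − 6Σd² / [n(n²−1)] = 1 − 6×14 / (5×24) = 1 − 84/120 ≈ 0.300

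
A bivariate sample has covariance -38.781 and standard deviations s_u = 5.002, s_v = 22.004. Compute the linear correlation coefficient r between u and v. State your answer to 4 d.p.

r = Cov(u,v) / (s_u · s_v) = -38.781 / (5.002 × 22.004)
  = -38.781 / 110.0640 ≈ -0.3523

-0.3523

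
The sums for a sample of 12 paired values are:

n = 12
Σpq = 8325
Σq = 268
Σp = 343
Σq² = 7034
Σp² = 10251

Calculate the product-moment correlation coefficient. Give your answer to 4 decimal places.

0.9709

r = (nΣpq − ΣpΣq) / √[(nΣp² − (Σp)²)(nΣq² − (Σq)²)]
Numerator: 12×8325 − 343×268 = 7976
Denominator: √[(123012 − 117649)(84408 − 71824)] = √[5363 × 12584] = 8215.1075
r = 7976 / 8215.1075 ≈ 0.9709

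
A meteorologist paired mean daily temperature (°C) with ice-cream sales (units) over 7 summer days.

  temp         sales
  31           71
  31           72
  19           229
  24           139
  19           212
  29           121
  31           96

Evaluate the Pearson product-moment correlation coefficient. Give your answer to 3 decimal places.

-0.973

n = 7, Σx = 184, Σy = 940, Σx² = 5022, Σy² = 150788, Σxy = 22633
nΣxy − ΣxΣy = 158431 − 172960 = -14529
nΣx² − (Σx)² = 35154 − 33856 = 1298; nΣy² − (Σy)² = 1055516 − 883600 = 171916
r = -14529 / √(1298 × 171916) = -14529 / 14938.1046 ≈ -0.973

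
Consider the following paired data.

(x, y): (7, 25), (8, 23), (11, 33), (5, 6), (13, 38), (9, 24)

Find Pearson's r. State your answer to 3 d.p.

0.933

n = 6, Σx = 53, Σy = 149, Σx² = 509, Σy² = 4299, Σxy = 1462
nΣxy − ΣxΣy = 8772 − 7897 = 875
nΣx² − (Σx)² = 3054 − 2809 = 245; nΣy² − (Σy)² = 25794 − 22201 = 3593
r = 875 / √(245 × 3593) = 875 / 938.2350 ≈ 0.933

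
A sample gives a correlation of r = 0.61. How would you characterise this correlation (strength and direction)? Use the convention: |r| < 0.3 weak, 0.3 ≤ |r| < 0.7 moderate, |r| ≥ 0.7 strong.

r = 0.61 > 0 so the relationship is positive.
|r| = 0.61, which falls in the moderate range.

moderate positive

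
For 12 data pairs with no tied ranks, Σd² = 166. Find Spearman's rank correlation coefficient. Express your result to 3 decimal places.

0.420

ρ = 1 − 6Σd² / [n(n²−1)] = 1 − 6×166 / (12×143)
  = 1 − 996/1716 = 1 − 0.5804 ≈ 0.420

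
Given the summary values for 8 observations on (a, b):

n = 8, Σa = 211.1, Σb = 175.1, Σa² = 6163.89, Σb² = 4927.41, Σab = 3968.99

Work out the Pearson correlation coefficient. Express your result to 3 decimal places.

-0.808

r = (nΣab − ΣaΣb) / √[(nΣa² − (Σa)²)(nΣb² − (Σb)²)]
Numerator: 8×3968.99 − 211.1×175.1 = -5211.69
Denominator: √[(49311.12 − 44563.21)(39419.28 − 30660.01)] = √[4747.91 × 8759.27] = 6448.8934
r = -5211.69 / 6448.8934 ≈ -0.808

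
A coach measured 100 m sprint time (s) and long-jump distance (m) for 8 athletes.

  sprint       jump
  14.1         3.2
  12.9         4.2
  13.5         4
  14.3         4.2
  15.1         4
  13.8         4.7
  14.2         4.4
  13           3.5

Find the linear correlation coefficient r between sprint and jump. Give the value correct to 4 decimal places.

n = 8, Σx = 110.9, Σy = 32.2, Σx² = 1541.05, Σy² = 131.22, Σxy = 446.6
nΣxy − ΣxΣy = 3572.8 − 3570.98 = 1.82
nΣx² − (Σx)² = 12328.4 − 12298.81 = 29.59; nΣy² − (Σy)² = 1049.76 − 1036.84 = 12.92
r = 1.82 / √(29.59 × 12.92) = 1.82 / 19.5526 ≈ 0.0931

0.0931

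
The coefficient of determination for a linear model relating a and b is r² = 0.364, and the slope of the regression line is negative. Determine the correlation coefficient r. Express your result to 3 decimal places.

-0.603

|r| = √0.364 = 0.603
The association is negative, so r = −0.603.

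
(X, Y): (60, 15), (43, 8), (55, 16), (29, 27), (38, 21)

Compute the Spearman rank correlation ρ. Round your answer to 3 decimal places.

-0.700

Rank X: 5, 3, 4, 1, 2
Rank Y: 2, 1, 3, 5, 4
d = rank(X) − rank(Y): 3, 2, 1, -4, -2; Σd² = 34
ρ = 1 − 6Σd² / [n(n²−1)] = 1 − 6×34 / (5×24) = 1 − 204/120 ≈ -0.700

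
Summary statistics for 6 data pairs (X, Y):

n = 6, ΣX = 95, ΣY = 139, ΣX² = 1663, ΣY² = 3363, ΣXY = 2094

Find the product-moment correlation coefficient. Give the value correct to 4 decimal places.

r = (nΣXY − ΣXΣY) / √[(nΣX² − (ΣX)²)(nΣY² − (ΣY)²)]
Numerator: 6×2094 − 95×139 = -641
Denominator: √[(9978 − 9025)(20178 − 19321)] = √[953 × 857] = 903.7262
r = -641 / 903.7262 ≈ -0.7093

-0.7093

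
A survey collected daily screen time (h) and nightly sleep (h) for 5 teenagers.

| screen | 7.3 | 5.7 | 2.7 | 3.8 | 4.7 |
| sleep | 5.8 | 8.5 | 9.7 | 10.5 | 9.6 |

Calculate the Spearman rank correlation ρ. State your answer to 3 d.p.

Rank screen: 5, 4, 1, 2, 3
Rank sleep: 1, 2, 4, 5, 3
d = rank(screen) − rank(sleep): 4, 2, -3, -3, 0; Σd² = 38
ρ = 1 − 6Σd² / [n(n²−1)] = 1 − 6×38 / (5×24) = 1 − 228/120 ≈ -0.900

-0.900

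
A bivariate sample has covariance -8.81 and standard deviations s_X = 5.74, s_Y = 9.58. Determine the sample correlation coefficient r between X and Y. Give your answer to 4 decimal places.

r = Cov(X,Y) / (s_X · s_Y) = -8.81 / (5.74 × 9.58)
  = -8.81 / 54.9892 ≈ -0.1602

-0.1602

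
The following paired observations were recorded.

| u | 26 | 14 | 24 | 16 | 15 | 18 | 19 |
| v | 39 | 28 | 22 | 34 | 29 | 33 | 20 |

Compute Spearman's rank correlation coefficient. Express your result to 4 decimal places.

0.1071

Rank u: 7, 1, 6, 3, 2, 4, 5
Rank v: 7, 3, 2, 6, 4, 5, 1
d = rank(u) − rank(v): 0, -2, 4, -3, -2, -1, 4; Σd² = 50
ρ = 1 − 6Σd² / [n(n²−1)] = 1 − 6×50 / (7×48) = 1 − 300/336 ≈ 0.1071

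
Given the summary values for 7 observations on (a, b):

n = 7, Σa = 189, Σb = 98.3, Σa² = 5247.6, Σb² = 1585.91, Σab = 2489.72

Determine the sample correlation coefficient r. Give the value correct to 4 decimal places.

-0.9536

r = (nΣab − ΣaΣb) / √[(nΣa² − (Σa)²)(nΣb² − (Σb)²)]
Numerator: 7×2489.72 − 189×98.3 = -1150.66
Denominator: √[(36733.2 − 35721)(11101.37 − 9662.89)] = √[1012.2 × 1438.48] = 1206.6605
r = -1150.66 / 1206.6605 ≈ -0.9536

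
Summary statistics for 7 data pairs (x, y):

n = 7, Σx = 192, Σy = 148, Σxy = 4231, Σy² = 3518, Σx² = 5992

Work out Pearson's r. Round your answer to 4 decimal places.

0.3230

r = (nΣxy − ΣxΣy) / √[(nΣx² − (Σx)²)(nΣy² − (Σy)²)]
Numerator: 7×4231 − 192×148 = 1201
Denominator: √[(41944 − 36864)(24626 − 21904)] = √[5080 × 2722] = 3718.5696
r = 1201 / 3718.5696 ≈ 0.3230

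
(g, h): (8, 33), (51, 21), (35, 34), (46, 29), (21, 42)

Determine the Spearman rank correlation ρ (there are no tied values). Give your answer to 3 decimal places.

-0.700

Rank g: 1, 5, 3, 4, 2
Rank h: 3, 1, 4, 2, 5
d = rank(g) − rank(h): -2, 4, -1, 2, -3; Σd² = 34
ρ = 1 − 6Σd² / [n(n²−1)] = 1 − 6×34 / (5×24) = 1 − 204/120 ≈ -0.700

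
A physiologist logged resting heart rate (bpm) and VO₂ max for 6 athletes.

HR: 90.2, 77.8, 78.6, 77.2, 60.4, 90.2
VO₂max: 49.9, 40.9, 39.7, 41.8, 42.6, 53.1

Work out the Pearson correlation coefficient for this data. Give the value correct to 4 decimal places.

0.6766

n = 6, Σx = 474.4, Σy = 268, Σx² = 38110.88, Σy² = 12120.52, Σxy = 21393.04
nΣxy − ΣxΣy = 128358.24 − 127139.2 = 1219.04
nΣx² − (Σx)² = 228665.28 − 225055.36 = 3609.92; nΣy² − (Σy)² = 72723.12 − 71824 = 899.12
r = 1219.04 / √(3609.92 × 899.12) = 1219.04 / 1801.5969 ≈ 0.6766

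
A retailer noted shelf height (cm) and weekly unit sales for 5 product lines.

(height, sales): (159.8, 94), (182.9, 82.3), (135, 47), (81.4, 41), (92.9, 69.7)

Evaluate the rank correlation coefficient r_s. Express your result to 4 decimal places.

Rank height: 4, 5, 3, 1, 2
Rank sales: 5, 4, 2, 1, 3
d = rank(height) − rank(sales): -1, 1, 1, 0, -1; Σd² = 4
ρ = 1 − 6Σd² / [n(n²−1)] = 1 − 6×4 / (5×24) = 1 − 24/120 ≈ 0.8000

0.8000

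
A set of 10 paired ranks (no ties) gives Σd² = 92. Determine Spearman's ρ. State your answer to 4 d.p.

0.4424

ρ = 1 − 6Σd² / [n(n²−1)] = 1 − 6×92 / (10×99)
  = 1 − 552/990 = 1 − 0.55758 ≈ 0.4424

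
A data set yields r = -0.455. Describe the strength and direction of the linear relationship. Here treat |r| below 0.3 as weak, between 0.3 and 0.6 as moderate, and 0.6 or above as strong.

r = -0.455 < 0 so the relationship is negative.
|r| = 0.455, which falls in the moderate range.

moderate negative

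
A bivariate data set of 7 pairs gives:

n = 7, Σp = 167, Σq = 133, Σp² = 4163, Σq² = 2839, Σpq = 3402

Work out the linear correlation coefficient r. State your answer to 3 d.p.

0.969

r = (nΣpq − ΣpΣq) / √[(nΣp² − (Σp)²)(nΣq² − (Σq)²)]
Numerator: 7×3402 − 167×133 = 1603
Denominator: √[(29141 − 27889)(19873 − 17689)] = √[1252 × 2184] = 1653.5925
r = 1603 / 1653.5925 ≈ 0.969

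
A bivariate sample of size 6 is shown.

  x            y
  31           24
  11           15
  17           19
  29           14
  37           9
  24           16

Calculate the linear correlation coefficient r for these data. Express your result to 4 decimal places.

-0.2236

n = 6, Σx = 149, Σy = 97, Σx² = 4157, Σy² = 1695, Σxy = 2355
nΣxy − ΣxΣy = 14130 − 14453 = -323
nΣx² − (Σx)² = 24942 − 22201 = 2741; nΣy² − (Σy)² = 10170 − 9409 = 761
r = -323 / √(2741 × 761) = -323 / 1444.2649 ≈ -0.2236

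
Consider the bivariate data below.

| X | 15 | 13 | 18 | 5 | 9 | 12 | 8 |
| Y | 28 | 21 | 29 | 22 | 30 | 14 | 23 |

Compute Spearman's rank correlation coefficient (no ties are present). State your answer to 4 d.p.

0.2143

Rank X: 6, 5, 7, 1, 3, 4, 2
Rank Y: 5, 2, 6, 3, 7, 1, 4
d = rank(X) − rank(Y): 1, 3, 1, -2, -4, 3, -2; Σd² = 44
ρ = 1 − 6Σd² / [n(n²−1)] = 1 − 6×44 / (7×48) = 1 − 264/336 ≈ 0.2143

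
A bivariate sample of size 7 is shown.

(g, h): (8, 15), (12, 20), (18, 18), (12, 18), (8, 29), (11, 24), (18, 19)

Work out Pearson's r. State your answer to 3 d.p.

-0.339

n = 7, Σg = 87, Σh = 143, Σg² = 1185, Σh² = 3051, Σgh = 1738
nΣgh − ΣgΣh = 12166 − 12441 = -275
nΣg² − (Σg)² = 8295 − 7569 = 726; nΣh² − (Σh)² = 21357 − 20449 = 908
r = -275 / √(726 × 908) = -275 / 811.9163 ≈ -0.339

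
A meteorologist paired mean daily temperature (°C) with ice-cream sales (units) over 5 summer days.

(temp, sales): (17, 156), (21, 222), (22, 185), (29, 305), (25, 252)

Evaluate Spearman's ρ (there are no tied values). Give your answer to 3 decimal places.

0.900

Rank temp: 1, 2, 3, 5, 4
Rank sales: 1, 3, 2, 5, 4
d = rank(temp) − rank(sales): 0, -1, 1, 0, 0; Σd² = 2
ρ = 1 − 6Σd² / [n(n²−1)] = 1 − 6×2 / (5×24) = 1 − 12/120 ≈ 0.900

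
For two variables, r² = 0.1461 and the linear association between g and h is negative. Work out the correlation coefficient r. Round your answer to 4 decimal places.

-0.3822

|r| = √0.1461 = 0.3822
The association is negative, so r = −0.3822.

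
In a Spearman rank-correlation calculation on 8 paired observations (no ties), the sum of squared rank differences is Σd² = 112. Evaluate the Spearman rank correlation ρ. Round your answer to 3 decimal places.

ρ = 1 − 6Σd² / [n(n²−1)] = 1 − 6×112 / (8×63)
  = 1 − 672/504 = 1 − 1.3333 ≈ -0.333

-0.333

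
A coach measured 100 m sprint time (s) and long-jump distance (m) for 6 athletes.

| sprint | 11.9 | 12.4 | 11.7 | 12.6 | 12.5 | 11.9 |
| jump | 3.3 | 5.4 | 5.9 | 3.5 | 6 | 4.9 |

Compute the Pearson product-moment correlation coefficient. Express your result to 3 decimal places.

-0.073

n = 6, Σx = 73, Σy = 29, Σx² = 888.88, Σy² = 147.12, Σxy = 352.67
nΣxy − ΣxΣy = 2116.02 − 2117 = -0.98
nΣx² − (Σx)² = 5333.28 − 5329 = 4.28; nΣy² − (Σy)² = 882.72 − 841 = 41.72
r = -0.98 / √(4.28 × 41.72) = -0.98 / 13.3627 ≈ -0.073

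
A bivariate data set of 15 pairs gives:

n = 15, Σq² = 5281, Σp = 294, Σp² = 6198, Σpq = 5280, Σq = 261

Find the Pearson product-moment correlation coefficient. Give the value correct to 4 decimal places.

0.2896

r = (nΣpq − ΣpΣq) / √[(nΣp² − (Σp)²)(nΣq² − (Σq)²)]
Numerator: 15×5280 − 294×261 = 2466
Denominator: √[(92970 − 86436)(79215 − 68121)] = √[6534 × 11094] = 8514.0000
r = 2466 / 8514.0000 ≈ 0.2896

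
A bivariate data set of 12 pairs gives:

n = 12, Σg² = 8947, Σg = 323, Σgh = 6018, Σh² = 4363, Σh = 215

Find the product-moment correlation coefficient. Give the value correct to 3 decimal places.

r = (nΣgh − ΣgΣh) / √[(nΣg² − (Σg)²)(nΣh² − (Σh)²)]
Numerator: 12×6018 − 323×215 = 2771
Denominator: √[(107364 − 104329)(52356 − 46225)] = √[3035 × 6131] = 4313.6510
r = 2771 / 4313.6510 ≈ 0.642

0.642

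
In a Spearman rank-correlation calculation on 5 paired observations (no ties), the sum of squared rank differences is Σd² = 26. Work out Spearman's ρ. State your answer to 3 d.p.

ρ = 1 − 6Σd² / [n(n²−1)] = 1 − 6×26 / (5×24)
  = 1 − 156/120 = 1 − 1.3000 ≈ -0.300

-0.300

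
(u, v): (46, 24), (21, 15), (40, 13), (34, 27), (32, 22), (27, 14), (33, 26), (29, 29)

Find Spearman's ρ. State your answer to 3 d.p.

0.095

Rank u: 8, 1, 7, 6, 4, 2, 5, 3
Rank v: 5, 3, 1, 7, 4, 2, 6, 8
d = rank(u) − rank(v): 3, -2, 6, -1, 0, 0, -1, -5; Σd² = 76
ρ = 1 − 6Σd² / [n(n²−1)] = 1 − 6×76 / (8×63) = 1 − 456/504 ≈ 0.095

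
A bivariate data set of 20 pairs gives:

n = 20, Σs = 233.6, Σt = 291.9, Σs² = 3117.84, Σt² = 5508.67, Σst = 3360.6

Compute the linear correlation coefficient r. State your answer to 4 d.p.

-0.0700

r = (nΣst − ΣsΣt) / √[(nΣs² − (Σs)²)(nΣt² − (Σt)²)]
Numerator: 20×3360.6 − 233.6×291.9 = -975.84
Denominator: √[(62356.8 − 54568.96)(110173.4 − 85205.61)] = √[7787.84 × 24967.79] = 13944.3592
r = -975.84 / 13944.3592 ≈ -0.0700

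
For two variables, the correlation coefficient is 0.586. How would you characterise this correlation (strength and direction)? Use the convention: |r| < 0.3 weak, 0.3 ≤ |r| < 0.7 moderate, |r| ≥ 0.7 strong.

moderate positive

r = 0.586 > 0 so the relationship is positive.
|r| = 0.586, which falls in the moderate range.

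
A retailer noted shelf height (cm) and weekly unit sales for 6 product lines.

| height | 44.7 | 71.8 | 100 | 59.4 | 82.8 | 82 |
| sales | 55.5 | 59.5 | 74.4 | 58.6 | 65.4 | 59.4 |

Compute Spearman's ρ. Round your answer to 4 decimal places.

Rank height: 1, 3, 6, 2, 5, 4
Rank sales: 1, 4, 6, 2, 5, 3
d = rank(height) − rank(sales): 0, -1, 0, 0, 0, 1; Σd² = 2
ρ = 1 − 6Σd² / [n(n²−1)] = 1 − 6×2 / (6×35) = 1 − 12/210 ≈ 0.9429

0.9429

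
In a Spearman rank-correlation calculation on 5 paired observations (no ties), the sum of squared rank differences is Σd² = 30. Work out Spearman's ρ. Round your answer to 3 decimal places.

ρ = 1 − 6Σd² / [n(n²−1)] = 1 − 6×30 / (5×24)
  = 1 − 180/120 = 1 − 1.5000 ≈ -0.500

-0.500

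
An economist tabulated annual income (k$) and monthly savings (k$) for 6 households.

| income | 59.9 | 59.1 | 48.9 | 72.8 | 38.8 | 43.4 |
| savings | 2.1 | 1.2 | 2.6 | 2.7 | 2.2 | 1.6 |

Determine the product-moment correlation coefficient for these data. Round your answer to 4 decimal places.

0.2177

n = 6, Σx = 322.9, Σy = 12.4, Σx² = 18160.87, Σy² = 27.3, Σxy = 675.21
nΣxy − ΣxΣy = 4051.26 − 4003.96 = 47.3
nΣx² − (Σx)² = 108965.22 − 104264.41 = 4700.81; nΣy² − (Σy)² = 163.8 − 153.76 = 10.04
r = 47.3 / √(4700.81 × 10.04) = 47.3 / 217.2467 ≈ 0.2177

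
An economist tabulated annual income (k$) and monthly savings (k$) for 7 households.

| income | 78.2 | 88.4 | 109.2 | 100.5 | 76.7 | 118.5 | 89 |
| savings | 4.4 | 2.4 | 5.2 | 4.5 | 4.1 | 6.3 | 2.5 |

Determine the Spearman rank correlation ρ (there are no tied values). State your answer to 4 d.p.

0.7143

Rank income: 2, 3, 6, 5, 1, 7, 4
Rank savings: 4, 1, 6, 5, 3, 7, 2
d = rank(income) − rank(savings): -2, 2, 0, 0, -2, 0, 2; Σd² = 16
ρ = 1 − 6Σd² / [n(n²−1)] = 1 − 6×16 / (7×48) = 1 − 96/336 ≈ 0.7143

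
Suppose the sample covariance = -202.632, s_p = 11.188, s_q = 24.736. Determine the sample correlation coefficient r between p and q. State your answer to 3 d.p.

-0.732

r = Cov(p,q) / (s_p · s_q) = -202.632 / (11.188 × 24.736)
  = -202.632 / 276.7464 ≈ -0.732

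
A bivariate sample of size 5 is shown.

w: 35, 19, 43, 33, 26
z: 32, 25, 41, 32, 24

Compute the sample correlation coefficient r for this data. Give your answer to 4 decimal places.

0.9353

n = 5, Σw = 156, Σz = 154, Σw² = 5200, Σz² = 4930, Σwz = 5038
nΣwz − ΣwΣz = 25190 − 24024 = 1166
nΣw² − (Σw)² = 26000 − 24336 = 1664; nΣz² − (Σz)² = 24650 − 23716 = 934
r = 1166 / √(1664 × 934) = 1166 / 1246.6660 ≈ 0.9353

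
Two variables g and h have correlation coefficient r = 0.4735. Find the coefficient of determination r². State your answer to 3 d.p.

r² = (0.4735)² = 0.224

0.224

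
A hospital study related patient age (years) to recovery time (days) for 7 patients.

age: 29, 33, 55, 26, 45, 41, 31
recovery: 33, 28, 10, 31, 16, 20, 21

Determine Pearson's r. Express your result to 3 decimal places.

-0.921

n = 7, Σx = 260, Σy = 159, Σx² = 10298, Σy² = 4031, Σxy = 5428
nΣxy − ΣxΣy = 37996 − 41340 = -3344
nΣx² − (Σx)² = 72086 − 67600 = 4486; nΣy² − (Σy)² = 28217 − 25281 = 2936
r = -3344 / √(4486 × 2936) = -3344 / 3629.1729 ≈ -0.921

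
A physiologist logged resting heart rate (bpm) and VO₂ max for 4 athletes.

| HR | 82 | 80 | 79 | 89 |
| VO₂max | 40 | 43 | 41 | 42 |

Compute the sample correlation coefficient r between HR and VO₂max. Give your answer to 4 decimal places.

0.1145

n = 4, Σx = 330, Σy = 166, Σx² = 27286, Σy² = 6894, Σxy = 13697
nΣxy − ΣxΣy = 54788 − 54780 = 8
nΣx² − (Σx)² = 109144 − 108900 = 244; nΣy² − (Σy)² = 27576 − 27556 = 20
r = 8 / √(244 × 20) = 8 / 69.8570 ≈ 0.1145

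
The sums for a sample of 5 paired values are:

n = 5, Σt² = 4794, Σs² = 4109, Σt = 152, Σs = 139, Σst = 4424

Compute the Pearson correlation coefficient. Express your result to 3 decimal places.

r = (nΣst − ΣsΣt) / √[(nΣs² − (Σs)²)(nΣt² − (Σt)²)]
Numerator: 5×4424 − 139×152 = 992
Denominator: √[(20545 − 19321)(23970 − 23104)] = √[1224 × 866] = 1029.5552
r = 992 / 1029.5552 ≈ 0.964

0.964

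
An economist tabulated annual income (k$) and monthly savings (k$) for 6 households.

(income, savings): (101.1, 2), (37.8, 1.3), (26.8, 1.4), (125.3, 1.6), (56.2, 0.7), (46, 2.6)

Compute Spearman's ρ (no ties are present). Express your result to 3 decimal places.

Rank income: 5, 2, 1, 6, 4, 3
Rank savings: 5, 2, 3, 4, 1, 6
d = rank(income) − rank(savings): 0, 0, -2, 2, 3, -3; Σd² = 26
ρ = 1 − 6Σd² / [n(n²−1)] = 1 − 6×26 / (6×35) = 1 − 156/210 ≈ 0.257

0.257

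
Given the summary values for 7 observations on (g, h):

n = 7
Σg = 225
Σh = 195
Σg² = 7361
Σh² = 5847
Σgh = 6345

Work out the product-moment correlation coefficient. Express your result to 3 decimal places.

0.334

r = (nΣgh − ΣgΣh) / √[(nΣg² − (Σg)²)(nΣh² − (Σh)²)]
Numerator: 7×6345 − 225×195 = 540
Denominator: √[(51527 − 50625)(40929 − 38025)] = √[902 × 2904] = 1618.4585
r = 540 / 1618.4585 ≈ 0.334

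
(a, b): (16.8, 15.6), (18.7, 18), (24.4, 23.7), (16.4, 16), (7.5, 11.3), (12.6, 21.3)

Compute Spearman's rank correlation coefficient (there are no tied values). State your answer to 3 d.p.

Rank a: 4, 5, 6, 3, 1, 2
Rank b: 2, 4, 6, 3, 1, 5
d = rank(a) − rank(b): 2, 1, 0, 0, 0, -3; Σd² = 14
ρ = 1 − 6Σd² / [n(n²−1)] = 1 − 6×14 / (6×35) = 1 − 84/210 ≈ 0.600

0.600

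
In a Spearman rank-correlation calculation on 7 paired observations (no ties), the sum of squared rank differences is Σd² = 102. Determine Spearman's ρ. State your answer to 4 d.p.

ρ = 1 − 6Σd² / [n(n²−1)] = 1 − 6×102 / (7×48)
  = 1 − 612/336 = 1 − 1.82143 ≈ -0.8214

-0.8214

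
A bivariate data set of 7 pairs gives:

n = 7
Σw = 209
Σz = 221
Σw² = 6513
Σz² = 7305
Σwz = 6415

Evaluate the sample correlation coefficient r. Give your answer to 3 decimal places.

r = (nΣwz − ΣwΣz) / √[(nΣw² − (Σw)²)(nΣz² − (Σz)²)]
Numerator: 7×6415 − 209×221 = -1284
Denominator: √[(45591 − 43681)(51135 − 48841)] = √[1910 × 2294] = 2093.2128
r = -1284 / 2093.2128 ≈ -0.613

-0.613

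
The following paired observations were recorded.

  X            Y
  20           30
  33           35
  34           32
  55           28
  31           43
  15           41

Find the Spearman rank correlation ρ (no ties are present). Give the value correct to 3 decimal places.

-0.543

Rank X: 2, 4, 5, 6, 3, 1
Rank Y: 2, 4, 3, 1, 6, 5
d = rank(X) − rank(Y): 0, 0, 2, 5, -3, -4; Σd² = 54
ρ = 1 − 6Σd² / [n(n²−1)] = 1 − 6×54 / (6×35) = 1 − 324/210 ≈ -0.543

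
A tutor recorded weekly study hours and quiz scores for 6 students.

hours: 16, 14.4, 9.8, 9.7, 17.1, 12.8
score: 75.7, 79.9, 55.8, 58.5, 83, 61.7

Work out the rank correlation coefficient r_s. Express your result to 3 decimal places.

0.886

Rank hours: 5, 4, 2, 1, 6, 3
Rank score: 4, 5, 1, 2, 6, 3
d = rank(hours) − rank(score): 1, -1, 1, -1, 0, 0; Σd² = 4
ρ = 1 − 6Σd² / [n(n²−1)] = 1 − 6×4 / (6×35) = 1 − 24/210 ≈ 0.886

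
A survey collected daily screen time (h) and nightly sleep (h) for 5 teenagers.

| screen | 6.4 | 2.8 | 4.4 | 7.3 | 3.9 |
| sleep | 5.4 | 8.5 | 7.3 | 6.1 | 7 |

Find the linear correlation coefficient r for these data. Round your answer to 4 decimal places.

n = 5, Σx = 24.8, Σy = 34.3, Σx² = 136.66, Σy² = 240.91, Σxy = 162.31
nΣxy − ΣxΣy = 811.55 − 850.64 = -39.09
nΣx² − (Σx)² = 683.3 − 615.04 = 68.26; nΣy² − (Σy)² = 1204.55 − 1176.49 = 28.06
r = -39.09 / √(68.26 × 28.06) = -39.09 / 43.7650 ≈ -0.8932

-0.8932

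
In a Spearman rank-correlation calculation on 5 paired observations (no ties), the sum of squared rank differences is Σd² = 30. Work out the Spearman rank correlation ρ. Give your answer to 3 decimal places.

-0.500

ρ = 1 − 6Σd² / [n(n²−1)] = 1 − 6×30 / (5×24)
  = 1 − 180/120 = 1 − 1.5000 ≈ -0.500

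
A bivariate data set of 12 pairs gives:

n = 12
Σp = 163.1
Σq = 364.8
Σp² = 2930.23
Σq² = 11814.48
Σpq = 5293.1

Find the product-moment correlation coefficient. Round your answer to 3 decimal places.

r = (nΣpq − ΣpΣq) / √[(nΣp² − (Σp)²)(nΣq² − (Σq)²)]
Numerator: 12×5293.1 − 163.1×364.8 = 4018.32
Denominator: √[(35162.76 − 26601.61)(141773.76 − 133079.04)] = √[8561.15 × 8694.72] = 8627.6765
r = 4018.32 / 8627.6765 ≈ 0.466

0.466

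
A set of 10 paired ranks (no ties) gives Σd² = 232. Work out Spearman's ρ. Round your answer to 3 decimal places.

ρ = 1 − 6Σd² / [n(n²−1)] = 1 − 6×232 / (10×99)
  = 1 − 1392/990 = 1 − 1.4061 ≈ -0.406

-0.406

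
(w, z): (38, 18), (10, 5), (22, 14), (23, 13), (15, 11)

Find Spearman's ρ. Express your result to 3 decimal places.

0.900

Rank w: 5, 1, 3, 4, 2
Rank z: 5, 1, 4, 3, 2
d = rank(w) − rank(z): 0, 0, -1, 1, 0; Σd² = 2
ρ = 1 − 6Σd² / [n(n²−1)] = 1 − 6×2 / (5×24) = 1 − 12/120 ≈ 0.900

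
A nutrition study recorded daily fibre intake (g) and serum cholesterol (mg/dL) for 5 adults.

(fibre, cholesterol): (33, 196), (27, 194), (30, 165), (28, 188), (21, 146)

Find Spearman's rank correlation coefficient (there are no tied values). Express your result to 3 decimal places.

0.600

Rank fibre: 5, 2, 4, 3, 1
Rank cholesterol: 5, 4, 2, 3, 1
d = rank(fibre) − rank(cholesterol): 0, -2, 2, 0, 0; Σd² = 8
ρ = 1 − 6Σd² / [n(n²−1)] = 1 − 6×8 / (5×24) = 1 − 48/120 ≈ 0.600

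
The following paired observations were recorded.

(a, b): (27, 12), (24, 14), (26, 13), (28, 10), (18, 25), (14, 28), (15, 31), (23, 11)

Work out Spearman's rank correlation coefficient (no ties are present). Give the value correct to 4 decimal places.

-0.8333

Rank a: 7, 5, 6, 8, 3, 1, 2, 4
Rank b: 3, 5, 4, 1, 6, 7, 8, 2
d = rank(a) − rank(b): 4, 0, 2, 7, -3, -6, -6, 2; Σd² = 154
ρ = 1 − 6Σd² / [n(n²−1)] = 1 − 6×154 / (8×63) = 1 − 924/504 ≈ -0.8333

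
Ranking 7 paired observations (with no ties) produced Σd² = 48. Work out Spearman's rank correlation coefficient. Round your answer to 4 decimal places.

ρ = 1 − 6Σd² / [n(n²−1)] = 1 − 6×48 / (7×48)
  = 1 − 288/336 = 1 − 0.85714 ≈ 0.1429

0.1429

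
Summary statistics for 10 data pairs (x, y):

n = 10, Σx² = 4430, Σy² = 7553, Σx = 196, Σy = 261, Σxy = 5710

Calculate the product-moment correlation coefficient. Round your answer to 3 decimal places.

r = (nΣxy − ΣxΣy) / √[(nΣx² − (Σx)²)(nΣy² − (Σy)²)]
Numerator: 10×5710 − 196×261 = 5944
Denominator: √[(44300 − 38416)(75530 − 68121)] = √[5884 × 7409] = 6602.6174
r = 5944 / 6602.6174 ≈ 0.900

0.900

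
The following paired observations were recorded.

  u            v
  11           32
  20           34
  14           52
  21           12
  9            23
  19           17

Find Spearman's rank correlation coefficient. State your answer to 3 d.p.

-0.314

Rank u: 2, 5, 3, 6, 1, 4
Rank v: 4, 5, 6, 1, 3, 2
d = rank(u) − rank(v): -2, 0, -3, 5, -2, 2; Σd² = 46
ρ = 1 − 6Σd² / [n(n²−1)] = 1 − 6×46 / (6×35) = 1 − 276/210 ≈ -0.314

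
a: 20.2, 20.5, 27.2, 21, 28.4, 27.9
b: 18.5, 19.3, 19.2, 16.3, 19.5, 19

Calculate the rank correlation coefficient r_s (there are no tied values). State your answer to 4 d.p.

0.4857

Rank a: 1, 2, 4, 3, 6, 5
Rank b: 2, 5, 4, 1, 6, 3
d = rank(a) − rank(b): -1, -3, 0, 2, 0, 2; Σd² = 18
ρ = 1 − 6Σd² / [n(n²−1)] = 1 − 6×18 / (6×35) = 1 − 108/210 ≈ 0.4857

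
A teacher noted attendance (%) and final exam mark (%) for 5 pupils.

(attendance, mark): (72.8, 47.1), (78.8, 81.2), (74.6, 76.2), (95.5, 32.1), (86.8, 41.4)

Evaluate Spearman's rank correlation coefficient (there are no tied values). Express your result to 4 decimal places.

Rank attendance: 1, 3, 2, 5, 4
Rank mark: 3, 5, 4, 1, 2
d = rank(attendance) − rank(mark): -2, -2, -2, 4, 2; Σd² = 32
ρ = 1 − 6Σd² / [n(n²−1)] = 1 − 6×32 / (5×24) = 1 − 192/120 ≈ -0.6000

-0.6000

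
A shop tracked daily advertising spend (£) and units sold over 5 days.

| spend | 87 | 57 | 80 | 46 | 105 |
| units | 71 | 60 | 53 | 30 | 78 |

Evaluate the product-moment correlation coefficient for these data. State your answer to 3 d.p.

n = 5, Σx = 375, Σy = 292, Σx² = 30359, Σy² = 18434, Σxy = 23407
nΣxy − ΣxΣy = 117035 − 109500 = 7535
nΣx² − (Σx)² = 151795 − 140625 = 11170; nΣy² − (Σy)² = 92170 − 85264 = 6906
r = 7535 / √(11170 × 6906) = 7535 / 8782.9391 ≈ 0.858

0.858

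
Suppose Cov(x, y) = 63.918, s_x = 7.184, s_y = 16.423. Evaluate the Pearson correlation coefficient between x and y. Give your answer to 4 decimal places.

0.5418

r = Cov(x,y) / (s_x · s_y) = 63.918 / (7.184 × 16.423)
  = 63.918 / 117.9828 ≈ 0.5418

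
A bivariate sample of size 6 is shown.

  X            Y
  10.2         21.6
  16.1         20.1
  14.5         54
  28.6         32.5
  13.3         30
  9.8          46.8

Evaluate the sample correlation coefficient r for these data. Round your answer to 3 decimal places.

n = 6, ΣX = 92.5, ΣY = 205, ΣX² = 1664.39, ΣY² = 7933.06, ΣXY = 3114.07
nΣXY − ΣXΣY = 18684.42 − 18962.5 = -278.08
nΣX² − (ΣX)² = 9986.34 − 8556.25 = 1430.09; nΣY² − (ΣY)² = 47598.36 − 42025 = 5573.36
r = -278.08 / √(1430.09 × 5573.36) = -278.08 / 2823.1908 ≈ -0.098

-0.098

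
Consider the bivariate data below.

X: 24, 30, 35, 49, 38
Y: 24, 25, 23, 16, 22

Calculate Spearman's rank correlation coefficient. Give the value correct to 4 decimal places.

Rank X: 1, 2, 3, 5, 4
Rank Y: 4, 5, 3, 1, 2
d = rank(X) − rank(Y): -3, -3, 0, 4, 2; Σd² = 38
ρ = 1 − 6Σd² / [n(n²−1)] = 1 − 6×38 / (5×24) = 1 − 228/120 ≈ -0.9000

-0.9000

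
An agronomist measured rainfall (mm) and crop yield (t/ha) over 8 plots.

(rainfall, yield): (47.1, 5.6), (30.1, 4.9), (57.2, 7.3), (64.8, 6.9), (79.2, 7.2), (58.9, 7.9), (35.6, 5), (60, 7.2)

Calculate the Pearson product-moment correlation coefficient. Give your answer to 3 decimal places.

0.834

n = 8, Σx = 432.9, Σy = 52, Σx² = 25204.51, Σy² = 347.36, Σxy = 2921.48
nΣxy − ΣxΣy = 23371.84 − 22510.8 = 861.04
nΣx² − (Σx)² = 201636.08 − 187402.41 = 14233.67; nΣy² − (Σy)² = 2778.88 − 2704 = 74.88
r = 861.04 / √(14233.67 × 74.88) = 861.04 / 1032.3842 ≈ 0.834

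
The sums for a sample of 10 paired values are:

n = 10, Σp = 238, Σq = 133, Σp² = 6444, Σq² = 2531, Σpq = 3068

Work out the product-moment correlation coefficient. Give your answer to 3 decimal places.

r = (nΣpq − ΣpΣq) / √[(nΣp² − (Σp)²)(nΣq² − (Σq)²)]
Numerator: 10×3068 − 238×133 = -974
Denominator: √[(64440 − 56644)(25310 − 17689)] = √[7796 × 7621] = 7708.0034
r = -974 / 7708.0034 ≈ -0.126

-0.126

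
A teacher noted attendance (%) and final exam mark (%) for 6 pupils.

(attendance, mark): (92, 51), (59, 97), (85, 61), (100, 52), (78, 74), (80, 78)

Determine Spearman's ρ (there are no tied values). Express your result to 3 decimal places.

-0.886

Rank attendance: 5, 1, 4, 6, 2, 3
Rank mark: 1, 6, 3, 2, 4, 5
d = rank(attendance) − rank(mark): 4, -5, 1, 4, -2, -2; Σd² = 66
ρ = 1 − 6Σd² / [n(n²−1)] = 1 − 6×66 / (6×35) = 1 − 396/210 ≈ -0.886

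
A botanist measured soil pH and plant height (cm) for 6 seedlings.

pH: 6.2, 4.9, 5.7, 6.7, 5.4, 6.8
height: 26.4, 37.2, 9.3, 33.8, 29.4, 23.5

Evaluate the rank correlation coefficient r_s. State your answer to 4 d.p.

Rank pH: 4, 1, 3, 5, 2, 6
Rank height: 3, 6, 1, 5, 4, 2
d = rank(pH) − rank(height): 1, -5, 2, 0, -2, 4; Σd² = 50
ρ = 1 − 6Σd² / [n(n²−1)] = 1 − 6×50 / (6×35) = 1 − 300/210 ≈ -0.4286

-0.4286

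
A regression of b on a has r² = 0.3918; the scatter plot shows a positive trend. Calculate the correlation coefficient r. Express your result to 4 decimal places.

0.6259

|r| = √0.3918 = 0.6259
The association is positive, so r = 0.6259.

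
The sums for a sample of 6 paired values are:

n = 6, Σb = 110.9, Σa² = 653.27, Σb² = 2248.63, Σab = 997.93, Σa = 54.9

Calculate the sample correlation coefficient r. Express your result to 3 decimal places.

-0.097

r = (nΣab − ΣaΣb) / √[(nΣa² − (Σa)²)(nΣb² − (Σb)²)]
Numerator: 6×997.93 − 54.9×110.9 = -100.83
Denominator: √[(3919.62 − 3014.01)(13491.78 − 12298.81)] = √[905.61 × 1192.97] = 1039.4064
r = -100.83 / 1039.4064 ≈ -0.097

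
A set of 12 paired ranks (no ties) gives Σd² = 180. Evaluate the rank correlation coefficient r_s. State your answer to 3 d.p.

0.371

ρ = 1 − 6Σd² / [n(n²−1)] = 1 − 6×180 / (12×143)
  = 1 − 1080/1716 = 1 − 0.6294 ≈ 0.371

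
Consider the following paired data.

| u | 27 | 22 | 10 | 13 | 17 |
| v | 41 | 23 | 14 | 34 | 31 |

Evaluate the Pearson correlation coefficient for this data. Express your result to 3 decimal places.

0.621

n = 5, Σu = 89, Σv = 143, Σu² = 1771, Σv² = 4523, Σuv = 2722
nΣuv − ΣuΣv = 13610 − 12727 = 883
nΣu² − (Σu)² = 8855 − 7921 = 934; nΣv² − (Σv)² = 22615 − 20449 = 2166
r = 883 / √(934 × 2166) = 883 / 1422.3375 ≈ 0.621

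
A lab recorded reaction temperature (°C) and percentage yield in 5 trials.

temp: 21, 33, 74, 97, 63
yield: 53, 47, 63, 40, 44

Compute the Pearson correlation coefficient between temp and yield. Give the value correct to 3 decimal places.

-0.226

n = 5, Σx = 288, Σy = 247, Σx² = 20384, Σy² = 12523, Σxy = 13978
nΣxy − ΣxΣy = 69890 − 71136 = -1246
nΣx² − (Σx)² = 101920 − 82944 = 18976; nΣy² − (Σy)² = 62615 − 61009 = 1606
r = -1246 / √(18976 × 1606) = -1246 / 5520.4580 ≈ -0.226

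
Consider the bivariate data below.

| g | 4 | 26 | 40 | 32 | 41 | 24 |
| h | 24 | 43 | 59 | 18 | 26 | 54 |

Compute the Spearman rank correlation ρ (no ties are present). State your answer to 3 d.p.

Rank g: 1, 3, 5, 4, 6, 2
Rank h: 2, 4, 6, 1, 3, 5
d = rank(g) − rank(h): -1, -1, -1, 3, 3, -3; Σd² = 30
ρ = 1 − 6Σd² / [n(n²−1)] = 1 − 6×30 / (6×35) = 1 − 180/210 ≈ 0.143

0.143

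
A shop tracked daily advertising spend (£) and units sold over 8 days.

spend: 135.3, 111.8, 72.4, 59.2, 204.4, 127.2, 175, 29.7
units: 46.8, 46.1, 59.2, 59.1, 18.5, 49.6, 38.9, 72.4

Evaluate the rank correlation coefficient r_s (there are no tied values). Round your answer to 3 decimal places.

-0.905

Rank spend: 6, 4, 3, 2, 8, 5, 7, 1
Rank units: 4, 3, 7, 6, 1, 5, 2, 8
d = rank(spend) − rank(units): 2, 1, -4, -4, 7, 0, 5, -7; Σd² = 160
ρ = 1 − 6Σd² / [n(n²−1)] = 1 − 6×160 / (8×63) = 1 − 960/504 ≈ -0.905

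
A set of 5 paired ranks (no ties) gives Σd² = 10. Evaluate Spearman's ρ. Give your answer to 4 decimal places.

ρ = 1 − 6Σd² / [n(n²−1)] = 1 − 6×10 / (5×24)
  = 1 − 60/120 = 1 − 0.50000 ≈ 0.5000

0.5000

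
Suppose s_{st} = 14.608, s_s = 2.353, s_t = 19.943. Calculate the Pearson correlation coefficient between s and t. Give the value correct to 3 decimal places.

r = Cov(s,t) / (s_s · s_t) = 14.608 / (2.353 × 19.943)
  = 14.608 / 46.9259 ≈ 0.311

0.311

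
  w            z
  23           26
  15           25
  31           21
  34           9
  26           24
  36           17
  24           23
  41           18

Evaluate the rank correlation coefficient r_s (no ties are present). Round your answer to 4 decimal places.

-0.8571

Rank w: 2, 1, 5, 6, 4, 7, 3, 8
Rank z: 8, 7, 4, 1, 6, 2, 5, 3
d = rank(w) − rank(z): -6, -6, 1, 5, -2, 5, -2, 5; Σd² = 156
ρ = 1 − 6Σd² / [n(n²−1)] = 1 − 6×156 / (8×63) = 1 − 936/504 ≈ -0.8571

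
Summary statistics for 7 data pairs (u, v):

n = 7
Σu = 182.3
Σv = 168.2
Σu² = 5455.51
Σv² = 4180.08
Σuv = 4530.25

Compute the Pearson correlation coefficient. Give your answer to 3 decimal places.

0.479

r = (nΣuv − ΣuΣv) / √[(nΣu² − (Σu)²)(nΣv² − (Σv)²)]
Numerator: 7×4530.25 − 182.3×168.2 = 1048.89
Denominator: √[(38188.57 − 33233.29)(29260.56 − 28291.24)] = √[4955.28 × 969.32] = 2191.6323
r = 1048.89 / 2191.6323 ≈ 0.479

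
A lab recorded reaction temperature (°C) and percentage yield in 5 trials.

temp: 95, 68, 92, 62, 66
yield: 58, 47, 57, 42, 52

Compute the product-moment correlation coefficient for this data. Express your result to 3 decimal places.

0.891

n = 5, Σx = 383, Σy = 256, Σx² = 30313, Σy² = 13290, Σxy = 19986
nΣxy − ΣxΣy = 99930 − 98048 = 1882
nΣx² − (Σx)² = 151565 − 146689 = 4876; nΣy² − (Σy)² = 66450 − 65536 = 914
r = 1882 / √(4876 × 914) = 1882 / 2111.0812 ≈ 0.891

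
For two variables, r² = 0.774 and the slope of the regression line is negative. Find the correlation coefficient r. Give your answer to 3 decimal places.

|r| = √0.774 = 0.880
The association is negative, so r = −0.880.

-0.880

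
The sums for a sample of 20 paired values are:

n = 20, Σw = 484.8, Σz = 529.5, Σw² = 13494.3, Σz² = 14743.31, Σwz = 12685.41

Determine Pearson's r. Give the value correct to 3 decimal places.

r = (nΣwz − ΣwΣz) / √[(nΣw² − (Σw)²)(nΣz² − (Σz)²)]
Numerator: 20×12685.41 − 484.8×529.5 = -2993.4
Denominator: √[(269886 − 235031.04)(294866.2 − 280370.25)] = √[34854.96 × 14495.95] = 22477.8949
r = -2993.4 / 22477.8949 ≈ -0.133

-0.133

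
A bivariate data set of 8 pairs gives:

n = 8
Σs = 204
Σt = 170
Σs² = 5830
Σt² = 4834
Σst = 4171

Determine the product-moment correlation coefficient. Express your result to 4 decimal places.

r = (nΣst − ΣsΣt) / √[(nΣs² − (Σs)²)(nΣt² − (Σt)²)]
Numerator: 8×4171 − 204×170 = -1312
Denominator: √[(46640 − 41616)(38672 − 28900)] = √[5024 × 9772] = 7006.7487
r = -1312 / 7006.7487 ≈ -0.1872

-0.1872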